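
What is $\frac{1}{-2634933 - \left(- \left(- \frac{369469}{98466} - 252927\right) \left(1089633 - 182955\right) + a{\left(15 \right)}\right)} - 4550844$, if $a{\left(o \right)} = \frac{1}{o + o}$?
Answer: $- \frac{513816388460387092659534}{112905735388949191} \approx -4.5508 \cdot 10^{6}$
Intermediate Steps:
$a{\left(o \right)} = \frac{1}{2 o}$
$\frac{1}{-2634933 - \left(- \left(- \frac{369469}{98466} - 252927\right) \left(1089633 - 182955\right) + a{\left(15 \right)}\right)} - 4550844 = \frac{1}{-2634933 + \left(\left(- \frac{369469}{98466} - 252927\right) \left(1089633 - 182955\right) - \frac{1}{2 \cdot 15}\right)} - 4550844 = \frac{1}{-2634933 + \left(\left(\left(-369469\right) \frac{1}{98466} - 252927\right) 906678 - \frac{1}{2} \cdot \frac{1}{15}\right)} - 4550844 = \frac{1}{-2634933 + \left(\left(- \frac{369469}{98466} - 252927\right) 906678 - \frac{1}{30}\right)} - 4550844 = \frac{1}{-2634933 - \frac{112904438132385301}{492330}} - 4550844 = \frac{1}{- \frac{112905735388949191}{492330}} - 4550844 = - \frac{492330}{112905735388949191} - 4550844 = - \frac{513816388460387092659534}{112905735388949191}$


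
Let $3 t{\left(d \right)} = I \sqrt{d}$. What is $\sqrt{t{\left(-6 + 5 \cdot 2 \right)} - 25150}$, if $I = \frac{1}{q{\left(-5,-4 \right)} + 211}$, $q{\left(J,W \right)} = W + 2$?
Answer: $\frac{2 i \sqrt{2471798274}}{627} \approx 158.59 i$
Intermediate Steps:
$q{\left(J,W \right)} = 2 + W$
$I = \frac{1}{209}$ ($I = \frac{1}{\left(2 - 4\right) + 211} = \frac{1}{-2 + 211} = \frac{1}{209} \approx 0.0047847$)
$t{\left(d \right)} = \frac{\sqrt{d}}{627}$ ($t{\left(d \right)} = \frac{\frac{1}{209} \sqrt{d}}{3} = \frac{\sqrt{d}}{627}$)
$\sqrt{t{\left(-6 + 5 \cdot 2 \right)} - 25150} = \sqrt{\frac{\sqrt{-6 + 5 \cdot 2}}{627} - 25150} = \sqrt{\frac{\sqrt{-6 + 10}}{627} - 25150} = \sqrt{\frac{\sqrt{4}}{627} - 25150} = \sqrt{\frac{1}{627} \cdot 2 - 25150} = \sqrt{\frac{2}{627} - 25150} = \sqrt{- \frac{15769048}{627}} = \frac{2 i \sqrt{2471798274}}{627}$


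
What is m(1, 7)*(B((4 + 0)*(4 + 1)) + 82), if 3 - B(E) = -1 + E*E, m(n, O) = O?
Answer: -2198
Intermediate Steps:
B(E) = 4 - E² (B(E) = 3 - (-1 + E*E) = 3 - (-1 + E²) = 3 + (1 - E²) = 4 - E²)
m(1, 7)*(B((4 + 0)*(4 + 1)) + 82) = 7*((4 - ((4 + 0)*(4 + 1))²) + 82) = 7*((4 - (4*5)²) + 82) = 7*((4 - 1*20²) + 82) = 7*((4 - 1*400) + 82) = 7*((4 - 400) + 82) = 7*(-396 + 82) = 7*(-314) = -2198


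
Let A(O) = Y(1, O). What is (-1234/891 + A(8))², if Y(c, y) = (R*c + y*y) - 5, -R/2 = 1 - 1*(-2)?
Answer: 2114988121/793881 ≈ 2664.1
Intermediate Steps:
R = -6 (R = -2*(1 - 1*(-2)) = -2*(1 + 2) = -2*3 = -6)
Y(c, y) = -5 + y² - 6*c (Y(c, y) = (-6*c + y*y) - 5 = (-6*c + y²) - 5 = (y² - 6*c) - 5 = -5 + y² - 6*c)
A(O) = -11 + O² (A(O) = -5 + O² - 6*1 = -5 + O² - 6 = -11 + O²)
(-1234/891 + A(8))² = (-1234/891 + (-11 + 8²))² = (-1234*1/891 + (-11 + 64))² = (-1234/891 + 53)² = (45989/891)² = 2114988121/793881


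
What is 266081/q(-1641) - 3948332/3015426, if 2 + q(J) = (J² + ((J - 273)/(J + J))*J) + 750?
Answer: -4914607728799/4059776579136 ≈ -1.2106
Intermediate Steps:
q(J) = 1223/2 + J² + J/2 (q(J) = -2 + ((J² + ((J - 273)/(J + J))*J) + 750) = -2 + ((J² + ((-273 + J)/((2*J)))*J) + 750) = -2 + ((J² + ((-273 + J)*(1/(2*J)))*J) + 750) = -2 + ((J² + ((-273 + J)/(2*J))*J) + 750) = -2 + ((J² + (-273/2 + J/2)) + 750) = -2 + ((-273/2 + J² + J/2) + 750) = -2 + (1227/2 + J² + J/2) = 1223/2 + J² + J/2)
266081/q(-1641) - 3948332/3015426 = 266081/(1223/2 + (-1641)² + (½)*(-1641)) - 3948332/3015426 = 266081/(1223/2 + 2692881 - 1641/2) - 3948332*1/3015426 = 266081/2692672 - 1974166/1507713 = -4914607728799/4059776579136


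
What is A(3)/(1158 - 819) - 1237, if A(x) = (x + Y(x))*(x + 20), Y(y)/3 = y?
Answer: -139689/113 ≈ -1236.2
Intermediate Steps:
Y(y) = 3*y
A(x) = 4*x*(20 + x) (A(x) = (x + 3*x)*(x + 20) = (4*x)*(20 + x) = 4*x*(20 + x))
A(3)/(1158 - 819) - 1237 = (4*3*(20 + 3))/(1158 - 819) - 1237 = (4*3*23)/339 - 1237 = 276*(1/339) - 1237 = 92/113 - 1237 = -139689/113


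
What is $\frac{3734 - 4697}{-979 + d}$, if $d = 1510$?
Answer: $- \frac{107}{59} \approx -1.8136$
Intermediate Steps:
$\frac{3734 - 4697}{-979 + d} = \frac{3734 - 4697}{-979 + 1510} = - \frac{963}{531} = \left(-963\right) \frac{1}{531} = - \frac{107}{59}$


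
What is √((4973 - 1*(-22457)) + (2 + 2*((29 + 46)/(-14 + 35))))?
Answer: √1344518/7 ≈ 165.65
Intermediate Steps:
√((4973 - 1*(-22457)) + (2 + 2*((29 + 46)/(-14 + 35)))) = √((4973 + 22457) + (2 + 2*(75/21))) = √(27430 + (2 + 2*(75*(1/21)))) = √(27430 + (2 + 2*(25/7))) = √(27430 + (2 + 50/7)) = √(27430 + 64/7) = √(192074/7) = √1344518/7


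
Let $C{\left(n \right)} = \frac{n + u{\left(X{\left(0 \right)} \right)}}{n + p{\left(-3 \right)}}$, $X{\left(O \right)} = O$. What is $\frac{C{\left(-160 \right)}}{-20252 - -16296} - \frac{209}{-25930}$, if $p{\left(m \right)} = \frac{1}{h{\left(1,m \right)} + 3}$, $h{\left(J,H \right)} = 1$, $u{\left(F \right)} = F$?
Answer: $\frac{127933139}{16387008030} \approx 0.007807$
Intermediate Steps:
$p{\left(m \right)} = \frac{1}{4}$ ($p{\left(m \right)} = \frac{1}{1 + 3} = \frac{1}{4}$)
$C{\left(n \right)} = \frac{n}{\frac{1}{4} + n}$ ($C{\left(n \right)} = \frac{n + 0}{n + \frac{1}{4}} = \frac{n}{\frac{1}{4} + n}$)
$\frac{C{\left(-160 \right)}}{-20252 - -16296} - \frac{209}{-25930} = \frac{4 \left(-160\right) \frac{1}{1 + 4 \left(-160\right)}}{-20252 - -16296} - \frac{209}{-25930} = \frac{4 \left(-160\right) \frac{1}{1 - 640}}{-20252 + 16296} - - \frac{209}{25930} = \frac{4 \left(-160\right) \frac{1}{-639}}{-3956} + \frac{209}{25930} = 4 \left(-160\right) \left(- \frac{1}{639}\right) \left(- \frac{1}{3956}\right) + \frac{209}{25930} = \frac{640}{639} \left(- \frac{1}{3956}\right) + \frac{209}{25930} = - \frac{160}{631971} + \frac{209}{25930} = \frac{127933139}{16387008030}$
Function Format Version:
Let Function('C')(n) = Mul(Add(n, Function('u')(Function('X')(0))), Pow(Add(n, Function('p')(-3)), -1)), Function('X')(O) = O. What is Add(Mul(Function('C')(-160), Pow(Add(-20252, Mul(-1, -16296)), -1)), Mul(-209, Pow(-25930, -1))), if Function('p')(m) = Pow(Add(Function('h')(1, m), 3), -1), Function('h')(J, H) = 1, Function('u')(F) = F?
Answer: Rational(127933139, 16387008030) ≈ 0.0078070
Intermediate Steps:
Function('p')(m) = Rational(1, 4) (Function('p')(m) = Pow(Add(1, 3), -1) = Pow(4, -1) = Rational(1, 4))
Function('C')(n) = Mul(n, Pow(Add(Rational(1, 4), n), -1)) (Function('C')(n) = Mul(Add(n, 0), Pow(Add(n, Rational(1, 4)), -1)) = Mul(n, Pow(Add(Rational(1, 4), n), -1)))
Add(Mul(Function('C')(-160), Pow(Add(-20252, Mul(-1, -16296)), -1)), Mul(-209, Pow(-25930, -1))) = Add(Mul(Mul(4, -160, Pow(Add(1, Mul(4, -160)), -1)), Pow(Add(-20252, Mul(-1, -16296)), -1)), Mul(-209, Pow(-25930, -1))) = Add(Mul(Mul(4, -160, Pow(Add(1, -640), -1)), Pow(Add(-20252, 16296), -1)), Mul(-209, Rational(-1, 25930))) = Add(Mul(Mul(4, -160, Pow(-639, -1)), Pow(-3956, -1)), Rational(209, 25930)) = Add(Mul(Mul(4, -160, Rational(-1, 639)), Rational(-1, 3956)), Rational(209, 25930)) = Add(Mul(Rational(640, 639), Rational(-1, 3956)), Rational(209, 25930)) = Add(Rational(-160, 631971), Rational(209, 25930)) = Rational(127933139, 16387008030)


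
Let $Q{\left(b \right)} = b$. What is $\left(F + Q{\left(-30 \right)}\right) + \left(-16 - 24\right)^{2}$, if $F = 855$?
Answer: $2425$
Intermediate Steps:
$\left(F + Q{\left(-30 \right)}\right) + \left(-16 - 24\right)^{2} = \left(855 - 30\right) + \left(-16 - 24\right)^{2} = 825 + \left(-40\right)^{2} = 825 + 1600 = 2425$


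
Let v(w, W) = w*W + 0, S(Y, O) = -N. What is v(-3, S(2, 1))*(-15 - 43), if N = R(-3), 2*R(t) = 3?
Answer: -261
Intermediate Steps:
R(t) = 3/2 (R(t) = (½)*3 = 3/2)
N = 3/2 ≈ 1.5000
S(Y, O) = -3/2 (S(Y, O) = -1*3/2 = -3/2)
v(w, W) = W*w (v(w, W) = W*w + 0 = W*w)
v(-3, S(2, 1))*(-15 - 43) = (-3/2*(-3))*(-15 - 43) = (9/2)*(-58) = -261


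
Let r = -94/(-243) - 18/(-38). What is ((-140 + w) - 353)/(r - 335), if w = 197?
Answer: 683316/771361 ≈ 0.88586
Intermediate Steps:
r = 3973/4617 (r = -94*(-1/243) - 18*(-1/38) = 94/243 + 9/19 = 3973/4617 ≈ 0.86052)
((-140 + w) - 353)/(r - 335) = ((-140 + 197) - 353)/(3973/4617 - 335) = (57 - 353)/(-1542722/4617) = -296*(-4617/1542722) = 683316/771361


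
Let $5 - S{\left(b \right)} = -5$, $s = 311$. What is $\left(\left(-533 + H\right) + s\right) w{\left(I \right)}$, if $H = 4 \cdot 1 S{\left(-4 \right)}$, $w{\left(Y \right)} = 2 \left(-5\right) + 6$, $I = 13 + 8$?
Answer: $728$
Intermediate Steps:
$S{\left(b \right)} = 10$ ($S{\left(b \right)} = 5 - -5 = 5 + 5 = 10$)
$I = 21$
$w{\left(Y \right)} = -4$ ($w{\left(Y \right)} = -10 + 6 = -4$)
$H = 40$ ($H = 4 \cdot 1 \cdot 10 = 4 \cdot 10 = 40$)
$\left(\left(-533 + H\right) + s\right) w{\left(I \right)} = \left(\left(-533 + 40\right) + 311\right) \left(-4\right) = \left(-493 + 311\right) \left(-4\right) = \left(-182\right) \left(-4\right) = 728$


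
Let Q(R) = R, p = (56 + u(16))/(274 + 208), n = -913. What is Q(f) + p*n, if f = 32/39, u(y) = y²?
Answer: -5546980/9399 ≈ -590.17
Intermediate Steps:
p = 156/241 (p = (56 + 16²)/(274 + 208) = (56 + 256)/482 = 312*(1/482) = 156/241 ≈ 0.64730)
f = 32/39 (f = 32*(1/39) = 32/39 ≈ 0.82051)
Q(f) + p*n = 32/39 + (156/241)*(-913) = 32/39 - 142428/241 = -5546980/9399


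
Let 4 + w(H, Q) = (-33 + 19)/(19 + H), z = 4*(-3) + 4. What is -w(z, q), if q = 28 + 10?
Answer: 58/11 ≈ 5.2727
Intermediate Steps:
z = -8 (z = -12 + 4 = -8)
q = 38
w(H, Q) = -4 - 14/(19 + H) (w(H, Q) = -4 + (-33 + 19)/(19 + H) = -4 - 14/(19 + H))
-w(z, q) = -2*(-45 - 2*(-8))/(19 - 8) = -2*(-45 + 16)/11 = -2*(-29)/11 = -1*(-58/11) = 58/11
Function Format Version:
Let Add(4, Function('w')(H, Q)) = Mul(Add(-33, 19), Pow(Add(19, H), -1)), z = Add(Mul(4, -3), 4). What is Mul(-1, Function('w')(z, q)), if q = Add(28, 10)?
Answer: Rational(58, 11) ≈ 5.2727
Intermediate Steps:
z = -8 (z = Add(-12, 4) = -8)
q = 38
Function('w')(H, Q) = Add(-4, Mul(-14, Pow(Add(19, H), -1))) (Function('w')(H, Q) = Add(-4, Mul(Add(-33, 19), Pow(Add(19, H), -1))) = Add(-4, Mul(-14, Pow(Add(19, H), -1))))
Mul(-1, Function('w')(z, q)) = Mul(-1, Mul(2, Pow(Add(19, -8), -1), Add(-45, Mul(-2, -8)))) = Mul(-1, Mul(2, Pow(11, -1), Add(-45, 16))) = Mul(-1, Mul(2, Rational(1, 11), -29)) = Mul(-1, Rational(-58, 11)) = Rational(58, 11)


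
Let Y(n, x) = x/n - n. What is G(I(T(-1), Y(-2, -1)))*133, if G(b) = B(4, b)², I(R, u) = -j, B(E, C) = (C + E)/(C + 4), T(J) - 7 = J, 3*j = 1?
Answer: 133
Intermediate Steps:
j = ⅓ (j = (⅓)*1 = ⅓ ≈ 0.33333)
T(J) = 7 + J
Y(n, x) = -n + x/n
B(E, C) = (C + E)/(4 + C)
I(R, u) = -⅓ (I(R, u) = -1*⅓ = -⅓)
G(b) = 1 (G(b) = ((b + 4)/(4 + b))² = ((4 + b)/(4 + b))² = 1² = 1)
G(I(T(-1), Y(-2, -1)))*133 = 1*133 = 133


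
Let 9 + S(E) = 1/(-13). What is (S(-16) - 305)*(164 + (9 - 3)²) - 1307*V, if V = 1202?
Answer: -21239782/13 ≈ -1.6338e+6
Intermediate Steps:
S(E) = -118/13 (S(E) = -9 + 1/(-13) = -9 - 1/13 = -118/13)
(S(-16) - 305)*(164 + (9 - 3)²) - 1307*V = (-118/13 - 305)*(164 + (9 - 3)²) - 1307*1202 = -4083*(164 + 6²)/13 - 1571014 = -4083*(164 + 36)/13 - 1571014 = -4083/13*200 - 1571014 = -816600/13 - 1571014 = -21239782/13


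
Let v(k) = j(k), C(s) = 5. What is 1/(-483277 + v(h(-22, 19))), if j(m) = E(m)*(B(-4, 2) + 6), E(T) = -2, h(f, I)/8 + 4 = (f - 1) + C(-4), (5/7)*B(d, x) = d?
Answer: -5/2416389 ≈ -2.0692e-6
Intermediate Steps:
B(d, x) = 7*d/5
h(f, I) = 8*f (h(f, I) = -32 + 8*((f - 1) + 5) = -32 + 8*((-1 + f) + 5) = -32 + 8*(4 + f) = -32 + (32 + 8*f) = 8*f)
j(m) = -4/5 (j(m) = -2*((7/5)*(-4) + 6) = -2*(-28/5 + 6) = -2*2/5 = -4/5)
v(k) = -4/5
1/(-483277 + v(h(-22, 19))) = 1/(-483277 - 4/5) = 1/(-2416389/5) = -5/2416389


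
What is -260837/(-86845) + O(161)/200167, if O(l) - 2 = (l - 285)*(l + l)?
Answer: 4431235119/1580318465 ≈ 2.8040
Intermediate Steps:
O(l) = 2 + 2*l*(-285 + l) (O(l) = 2 + (l - 285)*(l + l) = 2 + (-285 + l)*(2*l) = 2 + 2*l*(-285 + l))
-260837/(-86845) + O(161)/200167 = -260837/(-86845) + (2 - 570*161 + 2*161²)/200167 = -260837*(-1/86845) + (2 - 91770 + 2*25921)*(1/200167) = 260837/86845 + (2 - 91770 + 51842)*(1/200167) = 260837/86845 - 39926*1/200167 = 260837/86845 - 39926/200167 = 4431235119/1580318465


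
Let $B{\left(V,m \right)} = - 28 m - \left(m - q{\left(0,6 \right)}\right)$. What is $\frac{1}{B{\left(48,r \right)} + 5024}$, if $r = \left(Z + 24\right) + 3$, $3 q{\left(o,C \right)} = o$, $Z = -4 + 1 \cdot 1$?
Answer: $\frac{1}{4328} \approx 0.00023105$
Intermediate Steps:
$Z = -3$ ($Z = -4 + 1 = -3$)
$q{\left(o,C \right)} = \frac{o}{3}$
$r = 24$ ($r = \left(-3 + 24\right) + 3 = 21 + 3 = 24$)
$B{\left(V,m \right)} = - 29 m$ ($B{\left(V,m \right)} = - 28 m + \left(\frac{1}{3} \cdot 0 - m\right) = - 28 m + \left(0 - m\right) = - 28 m - m = - 29 m$)
$\frac{1}{B{\left(48,r \right)} + 5024} = \frac{1}{\left(-29\right) 24 + 5024} = \frac{1}{-696 + 5024} = \frac{1}{4328}$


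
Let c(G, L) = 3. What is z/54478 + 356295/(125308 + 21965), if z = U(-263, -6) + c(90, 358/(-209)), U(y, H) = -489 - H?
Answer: 3223257995/1337189749 ≈ 2.4105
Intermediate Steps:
z = -480 (z = (-489 - 1*(-6)) + 3 = (-489 + 6) + 3 = -483 + 3 = -480)
z/54478 + 356295/(125308 + 21965) = -480/54478 + 356295/(125308 + 21965) = -480*1/54478 + 356295/147273 = -240/27239 + 356295*(1/147273) = -240/27239 + 118765/49091 = 3223257995/1337189749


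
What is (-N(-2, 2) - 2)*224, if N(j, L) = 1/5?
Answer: -2464/5 ≈ -492.80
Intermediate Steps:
N(j, L) = ⅕
(-N(-2, 2) - 2)*224 = (-1*⅕ - 2)*224 = (-⅕ - 2)*224 = -11/5*224 = -2464/5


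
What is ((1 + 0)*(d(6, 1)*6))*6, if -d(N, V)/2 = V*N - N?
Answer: 0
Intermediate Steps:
d(N, V) = 2*N - 2*N*V (d(N, V) = -2*(V*N - N) = -2*(N*V - N) = -2*(-N + N*V) = 2*N - 2*N*V)
((1 + 0)*(d(6, 1)*6))*6 = ((1 + 0)*((2*6*(1 - 1*1))*6))*6 = (1*((2*6*(1 - 1))*6))*6 = (1*((2*6*0)*6))*6 = (1*(0*6))*6 = (1*0)*6 = 0*6 = 0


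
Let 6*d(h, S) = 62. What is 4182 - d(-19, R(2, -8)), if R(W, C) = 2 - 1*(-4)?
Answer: 12515/3 ≈ 4171.7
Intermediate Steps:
R(W, C) = 6 (R(W, C) = 2 + 4 = 6)
d(h, S) = 31/3 (d(h, S) = (⅙)*62 = 31/3)
4182 - d(-19, R(2, -8)) = 4182 - 1*31/3 = 4182 - 31/3 = 12515/3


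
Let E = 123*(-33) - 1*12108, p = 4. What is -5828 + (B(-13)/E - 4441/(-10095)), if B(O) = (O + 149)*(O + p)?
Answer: -18648620143/3200115 ≈ -5827.5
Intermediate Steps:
E = -16167 (E = -4059 - 12108 = -16167)
B(O) = (4 + O)*(149 + O) (B(O) = (O + 149)*(O + 4) = (149 + O)*(4 + O) = (4 + O)*(149 + O))
-5828 + (B(-13)/E - 4441/(-10095)) = -5828 + ((596 + (-13)**2 + 153*(-13))/(-16167) - 4441/(-10095)) = -5828 + ((596 + 169 - 1989)*(-1/16167) - 4441*(-1/10095)) = -5828 + (-1224*(-1/16167) + 4441/10095) = -5828 + (24/317 + 4441/10095) = -5828 + 1650077/3200115 = -18648620143/3200115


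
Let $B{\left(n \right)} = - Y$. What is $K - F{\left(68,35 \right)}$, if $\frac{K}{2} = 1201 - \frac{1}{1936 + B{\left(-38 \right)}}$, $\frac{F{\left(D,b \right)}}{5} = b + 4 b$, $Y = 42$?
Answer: $\frac{1446068}{947} \approx 1527.0$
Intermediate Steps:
$B{\left(n \right)} = -42$ ($B{\left(n \right)} = \left(-1\right) 42 = -42$)
$F{\left(D,b \right)} = 25 b$ ($F{\left(D,b \right)} = 5 \left(b + 4 b\right) = 5 \cdot 5 b = 25 b$)
$K = \frac{2274693}{947}$ ($K = 2 \left(1201 - \frac{1}{1936 - 42}\right) = 2 \left(1201 - \frac{1}{1894}\right) = 2 \cdot \frac{2274693}{1894} = \frac{2274693}{947} \approx 2402.0$)
$K - F{\left(68,35 \right)} = \frac{2274693}{947} - 25 \cdot 35 = \frac{2274693}{947} - 875 = \frac{1446068}{947}$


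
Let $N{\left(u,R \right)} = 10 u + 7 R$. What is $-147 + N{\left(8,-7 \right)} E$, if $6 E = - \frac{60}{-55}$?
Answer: $- \frac{1555}{11} \approx -141.36$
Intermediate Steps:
$N{\left(u,R \right)} = 7 R + 10 u$
$E = \frac{2}{11}$ ($E = \frac{\left(-60\right) \frac{1}{-55}}{6} = \frac{\left(-60\right) \left(- \frac{1}{55}\right)}{6} = \frac{1}{6} \cdot \frac{12}{11} = \frac{2}{11} \approx 0.18182$)
$-147 + N{\left(8,-7 \right)} E = -147 + \left(7 \left(-7\right) + 10 \cdot 8\right) \frac{2}{11} = -147 + \left(-49 + 80\right) \frac{2}{11} = -147 + 31 \cdot \frac{2}{11} = -147 + \frac{62}{11} = - \frac{1555}{11}$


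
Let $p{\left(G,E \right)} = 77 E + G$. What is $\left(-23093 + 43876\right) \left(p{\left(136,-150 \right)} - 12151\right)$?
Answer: $-489751395$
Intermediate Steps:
$p{\left(G,E \right)} = G + 77 E$
$\left(-23093 + 43876\right) \left(p{\left(136,-150 \right)} - 12151\right) = \left(-23093 + 43876\right) \left(\left(136 + 77 \left(-150\right)\right) - 12151\right) = 20783 \left(\left(136 - 11550\right) - 12151\right) = 20783 \left(-11414 - 12151\right) = 20783 \left(-23565\right) = -489751395$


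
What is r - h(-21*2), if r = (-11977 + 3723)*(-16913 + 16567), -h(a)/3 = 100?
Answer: 2856184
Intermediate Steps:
h(a) = -300 (h(a) = -3*100 = -300)
r = 2855884 (r = -8254*(-346) = 2855884)
r - h(-21*2) = 2855884 - 1*(-300) = 2855884 + 300 = 2856184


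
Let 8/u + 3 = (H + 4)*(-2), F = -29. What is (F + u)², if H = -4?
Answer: 9025/9 ≈ 1002.8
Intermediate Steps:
u = -8/3 (u = 8/(-3 + (-4 + 4)*(-2)) = 8/(-3 + 0*(-2)) = 8/(-3 + 0) = 8/(-3) = 8*(-⅓) = -8/3 ≈ -2.6667)
(F + u)² = (-29 - 8/3)² = (-95/3)² = 9025/9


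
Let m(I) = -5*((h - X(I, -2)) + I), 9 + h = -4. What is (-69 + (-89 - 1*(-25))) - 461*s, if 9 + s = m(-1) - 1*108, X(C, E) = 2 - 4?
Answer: 26144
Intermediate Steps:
h = -13 (h = -9 - 4 = -13)
X(C, E) = -2
m(I) = 55 - 5*I (m(I) = -5*((-13 - 1*(-2)) + I) = -5*((-13 + 2) + I) = -5*(-11 + I) = 55 - 5*I)
s = -57 (s = -9 + ((55 - 5*(-1)) - 1*108) = -9 + ((55 + 5) - 108) = -9 + (60 - 108) = -9 - 48 = -57)
(-69 + (-89 - 1*(-25))) - 461*s = (-69 + (-89 - 1*(-25))) - 461*(-57) = (-69 + (-89 + 25)) + 26277 = (-69 - 64) + 26277 = -133 + 26277 = 26144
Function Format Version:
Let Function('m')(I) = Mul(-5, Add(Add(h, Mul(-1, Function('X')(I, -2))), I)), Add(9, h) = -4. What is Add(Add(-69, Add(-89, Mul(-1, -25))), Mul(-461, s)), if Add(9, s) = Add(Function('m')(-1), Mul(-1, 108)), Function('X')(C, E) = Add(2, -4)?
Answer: 26144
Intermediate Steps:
h = -13 (h = Add(-9, -4) = -13)
Function('X')(C, E) = -2
Function('m')(I) = Add(55, Mul(-5, I)) (Function('m')(I) = Mul(-5, Add(Add(-13, Mul(-1, -2)), I)) = Mul(-5, Add(Add(-13, 2), I)) = Mul(-5, Add(-11, I)) = Add(55, Mul(-5, I)))
s = -57 (s = Add(-9, Add(Add(55, Mul(-5, -1)), Mul(-1, 108))) = Add(-9, Add(Add(55, 5), -108)) = Add(-9, Add(60, -108)) = Add(-9, -48) = -57)
Add(Add(-69, Add(-89, Mul(-1, -25))), Mul(-461, s)) = Add(Add(-69, Add(-89, Mul(-1, -25))), Mul(-461, -57)) = Add(Add(-69, Add(-89, 25)), 26277) = Add(Add(-69, -64), 26277) = Add(-133, 26277) = 26144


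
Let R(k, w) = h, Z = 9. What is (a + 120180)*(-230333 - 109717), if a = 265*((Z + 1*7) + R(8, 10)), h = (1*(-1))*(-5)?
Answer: -42759587250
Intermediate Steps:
h = 5 (h = -1*(-5) = 5)
R(k, w) = 5
a = 5565 (a = 265*((9 + 1*7) + 5) = 265*((9 + 7) + 5) = 265*(16 + 5) = 265*21 = 5565)
(a + 120180)*(-230333 - 109717) = (5565 + 120180)*(-230333 - 109717) = 125745*(-340050) = -42759587250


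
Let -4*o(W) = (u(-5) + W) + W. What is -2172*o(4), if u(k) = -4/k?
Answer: 23892/5 ≈ 4778.4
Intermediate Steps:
o(W) = -⅕ - W/2 (o(W) = -((-4/(-5) + W) + W)/4 = -((-4*(-⅕) + W) + W)/4 = -((⅘ + W) + W)/4 = -(⅘ + 2*W)/4 = -⅕ - W/2)
-2172*o(4) = -2172*(-⅕ - ½*4) = -2172*(-⅕ - 2) = -2172*(-11/5) = 23892/5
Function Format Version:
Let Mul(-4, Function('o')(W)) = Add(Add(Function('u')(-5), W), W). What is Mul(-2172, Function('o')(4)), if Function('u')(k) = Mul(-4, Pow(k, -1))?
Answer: Rational(23892, 5) ≈ 4778.4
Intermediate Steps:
Function('o')(W) = Add(Rational(-1, 5), Mul(Rational(-1, 2), W)) (Function('o')(W) = Mul(Rational(-1, 4), Add(Add(Mul(-4, Pow(-5, -1)), W), W)) = Mul(Rational(-1, 4), Add(Add(Mul(-4, Rational(-1, 5)), W), W)) = Mul(Rational(-1, 4), Add(Add(Rational(4, 5), W), W)) = Mul(Rational(-1, 4), Add(Rational(4, 5), Mul(2, W))) = Add(Rational(-1, 5), Mul(Rational(-1, 2), W)))
Mul(-2172, Function('o')(4)) = Mul(-2172, Add(Rational(-1, 5), Mul(Rational(-1, 2), 4))) = Mul(-2172, Add(Rational(-1, 5), -2)) = Mul(-2172, Rational(-11, 5)) = Rational(23892, 5)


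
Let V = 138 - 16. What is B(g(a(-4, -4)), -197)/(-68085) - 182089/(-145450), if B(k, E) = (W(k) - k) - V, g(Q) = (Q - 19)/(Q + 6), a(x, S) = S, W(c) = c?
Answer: 2483054893/1980592650 ≈ 1.2537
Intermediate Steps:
V = 122
g(Q) = (-19 + Q)/(6 + Q)
B(k, E) = -122 (B(k, E) = (k - k) - 1*122 = 0 - 122 = -122)
B(g(a(-4, -4)), -197)/(-68085) - 182089/(-145450) = -122/(-68085) - 182089/(-145450) = -122*(-1/68085) - 182089*(-1/145450) = 122/68085 + 182089/145450 = 2483054893/1980592650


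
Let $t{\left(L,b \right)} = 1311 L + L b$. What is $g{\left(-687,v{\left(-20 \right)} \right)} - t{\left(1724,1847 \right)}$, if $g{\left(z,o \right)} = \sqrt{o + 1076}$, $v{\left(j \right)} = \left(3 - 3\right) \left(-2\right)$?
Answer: $-5444392 + 2 \sqrt{269} \approx -5.4444 \cdot 10^{6}$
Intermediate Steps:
$v{\left(j \right)} = 0$ ($v{\left(j \right)} = 0 \left(-2\right) = 0$)
$g{\left(z,o \right)} = \sqrt{1076 + o}$
$g{\left(-687,v{\left(-20 \right)} \right)} - t{\left(1724,1847 \right)} = \sqrt{1076 + 0} - 1724 \left(1311 + 1847\right) = \sqrt{1076} - 1724 \cdot 3158 = 2 \sqrt{269} - 5444392 = -5444392 + 2 \sqrt{269}$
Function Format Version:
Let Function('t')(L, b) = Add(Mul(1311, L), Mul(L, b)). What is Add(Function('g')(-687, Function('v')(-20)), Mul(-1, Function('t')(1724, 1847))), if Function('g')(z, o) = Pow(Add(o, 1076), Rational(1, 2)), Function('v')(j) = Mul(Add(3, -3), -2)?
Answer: Add(-5444392, Mul(2, Pow(269, Rational(1, 2)))) ≈ -5.4444e+6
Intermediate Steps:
Function('v')(j) = 0 (Function('v')(j) = Mul(0, -2) = 0)
Function('g')(z, o) = Pow(Add(1076, o), Rational(1, 2))
Add(Function('g')(-687, Function('v')(-20)), Mul(-1, Function('t')(1724, 1847))) = Add(Pow(Add(1076, 0), Rational(1, 2)), Mul(-1, Mul(1724, Add(1311, 1847)))) = Add(Pow(1076, Rational(1, 2)), Mul(-1, Mul(1724, 3158))) = Add(Mul(2, Pow(269, Rational(1, 2))), Mul(-1, 5444392)) = Add(Mul(2, Pow(269, Rational(1, 2))), -5444392) = Add(-5444392, Mul(2, Pow(269, Rational(1, 2))))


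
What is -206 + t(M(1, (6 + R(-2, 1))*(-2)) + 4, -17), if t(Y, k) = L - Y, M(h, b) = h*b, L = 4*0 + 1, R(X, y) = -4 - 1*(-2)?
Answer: -201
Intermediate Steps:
R(X, y) = -2 (R(X, y) = -4 + 2 = -2)
L = 1 (L = 0 + 1 = 1)
M(h, b) = b*h
t(Y, k) = 1 - Y
-206 + t(M(1, (6 + R(-2, 1))*(-2)) + 4, -17) = -206 + (1 - (((6 - 2)*(-2))*1 + 4)) = -206 + (1 - ((4*(-2))*1 + 4)) = -206 + (1 - (-8*1 + 4)) = -206 + (1 - (-8 + 4)) = -206 + (1 - 1*(-4)) = -206 + (1 + 4) = -206 + 5 = -201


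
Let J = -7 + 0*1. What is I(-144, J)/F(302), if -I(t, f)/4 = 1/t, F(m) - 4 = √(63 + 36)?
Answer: -1/747 + √11/996 ≈ 0.0019913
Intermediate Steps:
J = -7 (J = -7 + 0 = -7)
F(m) = 4 + 3*√11 (F(m) = 4 + √(63 + 36) = 4 + √99 = 4 + 3*√11)
I(t, f) = -4/t
I(-144, J)/F(302) = (-4/(-144))/(4 + 3*√11) = (-4*(-1/144))/(4 + 3*√11) = 1/(36*(4 + 3*√11))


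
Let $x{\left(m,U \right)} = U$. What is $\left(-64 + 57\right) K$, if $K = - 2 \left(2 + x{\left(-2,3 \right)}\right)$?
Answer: $70$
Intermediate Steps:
$K = -10$ ($K = - 2 \left(2 + 3\right) = \left(-2\right) 5 = -10$)
$\left(-64 + 57\right) K = \left(-64 + 57\right) \left(-10\right) = \left(-7\right) \left(-10\right) = 70$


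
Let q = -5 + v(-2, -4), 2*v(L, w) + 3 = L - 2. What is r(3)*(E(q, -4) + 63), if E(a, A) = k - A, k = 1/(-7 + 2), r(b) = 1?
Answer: 334/5 ≈ 66.800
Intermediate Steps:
v(L, w) = -5/2 + L/2 (v(L, w) = -3/2 + (L - 2)/2 = -3/2 + (-2 + L)/2 = -3/2 + (-1 + L/2) = -5/2 + L/2)
k = -1/5 (k = 1/(-5) = -1/5 ≈ -0.20000)
q = -17/2 (q = -5 + (-5/2 + (1/2)*(-2)) = -5 + (-5/2 - 1) = -5 - 7/2 = -17/2 ≈ -8.5000)
E(a, A) = -1/5 - A
r(3)*(E(q, -4) + 63) = 1*((-1/5 - 1*(-4)) + 63) = 1*((-1/5 + 4) + 63) = 1*(19/5 + 63) = 1*(334/5) = 334/5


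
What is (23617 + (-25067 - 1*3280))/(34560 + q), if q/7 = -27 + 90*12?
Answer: -4730/41931 ≈ -0.11280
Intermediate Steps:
q = 7371 (q = 7*(-27 + 90*12) = 7*(-27 + 1080) = 7*1053 = 7371)
(23617 + (-25067 - 1*3280))/(34560 + q) = (23617 + (-25067 - 1*3280))/(34560 + 7371) = (23617 + (-25067 - 3280))/41931 = (23617 - 28347)*(1/41931) = -4730*1/41931 = -4730/41931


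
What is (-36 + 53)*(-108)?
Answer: -1836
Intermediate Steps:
(-36 + 53)*(-108) = 17*(-108) = -1836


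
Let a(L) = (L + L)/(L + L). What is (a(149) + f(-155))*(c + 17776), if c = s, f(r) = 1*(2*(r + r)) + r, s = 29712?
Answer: -36755712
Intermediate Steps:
f(r) = 5*r (f(r) = 1*(2*(2*r)) + r = 1*(4*r) + r = 4*r + r = 5*r)
c = 29712
a(L) = 1 (a(L) = (2*L)/((2*L)) = (2*L)*(1/(2*L)) = 1)
(a(149) + f(-155))*(c + 17776) = (1 + 5*(-155))*(29712 + 17776) = (1 - 775)*47488 = -774*47488 = -36755712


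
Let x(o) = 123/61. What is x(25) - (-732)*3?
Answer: 134079/61 ≈ 2198.0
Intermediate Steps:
x(o) = 123/61 (x(o) = 123*(1/61) = 123/61)
x(25) - (-732)*3 = 123/61 - (-732)*3 = 123/61 - 1*(-2196) = 123/61 + 2196 = 134079/61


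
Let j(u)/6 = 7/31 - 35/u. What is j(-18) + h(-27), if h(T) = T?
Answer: -1300/93 ≈ -13.979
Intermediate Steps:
j(u) = 42/31 - 210/u (j(u) = 6*(7/31 - 35/u) = 42/31 - 210/u)
j(-18) + h(-27) = (42/31 - 210/(-18)) - 27 = (42/31 - 210*(-1/18)) - 27 = (42/31 + 35/3) - 27 = 1211/93 - 27 = -1300/93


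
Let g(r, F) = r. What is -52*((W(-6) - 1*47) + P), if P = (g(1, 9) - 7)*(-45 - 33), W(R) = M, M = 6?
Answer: -22204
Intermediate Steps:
W(R) = 6
P = 468 (P = (1 - 7)*(-45 - 33) = -6*(-78) = 468)
-52*((W(-6) - 1*47) + P) = -52*((6 - 1*47) + 468) = -52*((6 - 47) + 468) = -52*(-41 + 468) = -52*427 = -22204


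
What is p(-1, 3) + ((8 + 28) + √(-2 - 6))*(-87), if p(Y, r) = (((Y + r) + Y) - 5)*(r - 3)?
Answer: -3132 - 174*I*√2 ≈ -3132.0 - 246.07*I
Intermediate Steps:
p(Y, r) = (-3 + r)*(-5 + r + 2*Y) (p(Y, r) = ((r + 2*Y) - 5)*(-3 + r) = (-5 + r + 2*Y)*(-3 + r) = (-3 + r)*(-5 + r + 2*Y))
p(-1, 3) + ((8 + 28) + √(-2 - 6))*(-87) = (15 + 3² - 8*3 - 6*(-1) + 2*(-1)*3) + ((8 + 28) + √(-2 - 6))*(-87) = (15 + 9 - 24 + 6 - 6) + (36 + √(-8))*(-87) = 0 + (36 + 2*I*√2)*(-87) = 0 + (-3132 - 174*I*√2) = -3132 - 174*I*√2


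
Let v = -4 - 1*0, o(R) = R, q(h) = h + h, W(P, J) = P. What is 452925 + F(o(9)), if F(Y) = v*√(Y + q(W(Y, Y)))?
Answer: 452925 - 12*√3 ≈ 4.5290e+5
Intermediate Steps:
q(h) = 2*h
v = -4 (v = -4 + 0 = -4)
F(Y) = -4*√3*√Y (F(Y) = -4*√(Y + 2*Y) = -4*√3*√Y)
452925 + F(o(9)) = 452925 - 4*√3*√9 = 452925 - 4*√3*3 = 452925 - 12*√3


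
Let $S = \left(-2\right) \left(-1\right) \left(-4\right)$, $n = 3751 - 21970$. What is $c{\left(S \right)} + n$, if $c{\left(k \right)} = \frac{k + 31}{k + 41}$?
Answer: $- \frac{601204}{33} \approx -18218.0$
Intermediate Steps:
$n = -18219$
$S = -8$ ($S = 2 \left(-4\right) = -8$)
$c{\left(k \right)} = \frac{31 + k}{41 + k}$
$c{\left(S \right)} + n = \frac{31 - 8}{41 - 8} - 18219 = \frac{1}{33} \cdot 23 - 18219 = \frac{23}{33} - 18219 = - \frac{601204}{33}$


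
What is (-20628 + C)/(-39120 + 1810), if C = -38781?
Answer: 207/130 ≈ 1.5923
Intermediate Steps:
(-20628 + C)/(-39120 + 1810) = (-20628 - 38781)/(-39120 + 1810) = -59409/(-37310) = -59409*(-1/37310) = 207/130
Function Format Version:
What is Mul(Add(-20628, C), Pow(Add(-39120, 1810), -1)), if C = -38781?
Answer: Rational(207, 130) ≈ 1.5923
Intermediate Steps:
Mul(Add(-20628, C), Pow(Add(-39120, 1810), -1)) = Mul(Add(-20628, -38781), Pow(Add(-39120, 1810), -1)) = Mul(-59409, Pow(-37310, -1)) = Mul(-59409, Rational(-1, 37310)) = Rational(207, 130)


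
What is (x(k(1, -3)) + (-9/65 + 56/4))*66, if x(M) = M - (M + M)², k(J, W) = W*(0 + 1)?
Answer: -107844/65 ≈ -1659.1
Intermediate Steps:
k(J, W) = W (k(J, W) = W*1 = W)
x(M) = M - 4*M² (x(M) = M - (2*M)² = M - 4*M²)
(x(k(1, -3)) + (-9/65 + 56/4))*66 = (-3*(1 - 4*(-3)) + (-9/65 + 56/4))*66 = (-3*(1 + 12) + (-9*1/65 + 56*(¼)))*66 = (-3*13 + (-9/65 + 14))*66 = (-39 + 901/65)*66 = -1634/65*66 = -107844/65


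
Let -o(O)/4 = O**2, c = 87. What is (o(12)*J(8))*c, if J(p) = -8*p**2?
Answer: 25657344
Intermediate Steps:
o(O) = -4*O**2
(o(12)*J(8))*c = ((-4*12**2)*(-8*8**2))*87 = ((-4*144)*(-8*64))*87 = -576*(-512)*87 = 294912*87 = 25657344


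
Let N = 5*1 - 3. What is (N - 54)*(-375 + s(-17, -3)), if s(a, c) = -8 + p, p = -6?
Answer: 20228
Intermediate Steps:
N = 2 (N = 5 - 3 = 2)
s(a, c) = -14 (s(a, c) = -8 - 6 = -14)
(N - 54)*(-375 + s(-17, -3)) = (2 - 54)*(-375 - 14) = -52*(-389) = 20228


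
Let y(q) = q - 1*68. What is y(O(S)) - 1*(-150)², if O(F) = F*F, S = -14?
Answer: -22372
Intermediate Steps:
O(F) = F²
y(q) = -68 + q (y(q) = q - 68 = -68 + q)
y(O(S)) - 1*(-150)² = (-68 + (-14)²) - 1*(-150)² = (-68 + 196) - 1*22500 = 128 - 22500 = -22372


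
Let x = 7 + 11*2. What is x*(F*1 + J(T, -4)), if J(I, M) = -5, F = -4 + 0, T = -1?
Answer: -261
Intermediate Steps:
F = -4
x = 29 (x = 7 + 22 = 29)
x*(F*1 + J(T, -4)) = 29*(-4*1 - 5) = 29*(-4 - 5) = 29*(-9) = -261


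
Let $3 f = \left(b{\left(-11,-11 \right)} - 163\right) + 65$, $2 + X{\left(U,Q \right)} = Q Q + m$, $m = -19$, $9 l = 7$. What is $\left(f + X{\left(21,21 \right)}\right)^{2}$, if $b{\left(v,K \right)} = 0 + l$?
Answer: $\frac{109516225}{729} \approx 1.5023 \cdot 10^{5}$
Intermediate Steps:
$l = \frac{7}{9}$ ($l = \frac{1}{9} \cdot 7 = \frac{7}{9} \approx 0.77778$)
$b{\left(v,K \right)} = \frac{7}{9}$ ($b{\left(v,K \right)} = 0 + \frac{7}{9} = \frac{7}{9}$)
$X{\left(U,Q \right)} = -21 + Q^{2}$ ($X{\left(U,Q \right)} = -2 + \left(Q Q - 19\right) = -2 + \left(Q^{2} - 19\right) = -2 + \left(-19 + Q^{2}\right) = -21 + Q^{2}$)
$f = - \frac{875}{27}$ ($f = \frac{\left(\frac{7}{9} - 163\right) + 65}{3} = \frac{- \frac{1460}{9} + 65}{3} = \frac{1}{3} \left(- \frac{875}{9}\right) = - \frac{875}{27} \approx -32.407$)
$\left(f + X{\left(21,21 \right)}\right)^{2} = \left(- \frac{875}{27} - \left(21 - 21^{2}\right)\right)^{2} = \left(- \frac{875}{27} + \left(-21 + 441\right)\right)^{2} = \left(- \frac{875}{27} + 420\right)^{2} = \left(\frac{10465}{27}\right)^{2} = \frac{109516225}{729}$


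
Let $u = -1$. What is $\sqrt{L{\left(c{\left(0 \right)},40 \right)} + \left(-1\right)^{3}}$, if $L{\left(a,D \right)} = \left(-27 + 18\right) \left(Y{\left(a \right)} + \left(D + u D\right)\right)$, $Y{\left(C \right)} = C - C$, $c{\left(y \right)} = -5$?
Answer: $i \approx 1.0 i$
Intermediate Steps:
$Y{\left(C \right)} = 0$
$L{\left(a,D \right)} = 0$ ($L{\left(a,D \right)} = \left(-27 + 18\right) \left(0 + \left(D - D\right)\right) = - 9 \left(0 + 0\right) = \left(-9\right) 0 = 0$)
$\sqrt{L{\left(c{\left(0 \right)},40 \right)} + \left(-1\right)^{3}} = \sqrt{0 + \left(-1\right)^{3}} = \sqrt{0 - 1} = \sqrt{-1} = i$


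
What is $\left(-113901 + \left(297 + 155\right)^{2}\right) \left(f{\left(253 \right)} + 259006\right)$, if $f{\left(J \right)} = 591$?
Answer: $23468347591$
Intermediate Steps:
$\left(-113901 + \left(297 + 155\right)^{2}\right) \left(f{\left(253 \right)} + 259006\right) = \left(-113901 + \left(297 + 155\right)^{2}\right) \left(591 + 259006\right) = \left(-113901 + 452^{2}\right) 259597 = \left(-113901 + 204304\right) 259597 = 90403 \cdot 259597 = 23468347591$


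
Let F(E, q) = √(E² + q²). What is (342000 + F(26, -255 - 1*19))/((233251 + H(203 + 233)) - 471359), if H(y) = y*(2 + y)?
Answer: -17100/2357 - √18938/23570 ≈ -7.2608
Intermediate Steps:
(342000 + F(26, -255 - 1*19))/((233251 + H(203 + 233)) - 471359) = (342000 + √(26² + (-255 - 1*19)²))/((233251 + (203 + 233)*(2 + (203 + 233))) - 471359) = (342000 + √(676 + (-255 - 19)²))/((233251 + 436*(2 + 436)) - 471359) = (342000 + √(676 + (-274)²))/((233251 + 436*438) - 471359) = (342000 + √(676 + 75076))/((233251 + 190968) - 471359) = (342000 + √75752)/(424219 - 471359) = (342000 + 2*√18938)/(-47140) = (342000 + 2*√18938)*(-1/47140) = -17100/2357 - √18938/23570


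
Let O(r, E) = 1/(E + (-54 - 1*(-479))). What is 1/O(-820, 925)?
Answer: 1350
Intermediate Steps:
O(r, E) = 1/(425 + E) (O(r, E) = 1/(E + (-54 + 479)) = 1/(E + 425) = 1/(425 + E))
1/O(-820, 925) = 1/(1/(425 + 925)) = 1/(1/1350) = 1350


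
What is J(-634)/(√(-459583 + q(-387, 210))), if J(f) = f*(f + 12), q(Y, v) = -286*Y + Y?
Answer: -98587*I*√87322/43661 ≈ -667.25*I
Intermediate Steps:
q(Y, v) = -285*Y
J(f) = f*(12 + f)
J(-634)/(√(-459583 + q(-387, 210))) = (-634*(12 - 634))/(√(-459583 - 285*(-387))) = (-634*(-622))/(√(-459583 + 110295)) = 394348/(√(-349288)) = 394348/((2*I*√87322)) = 394348*(-I*√87322/174644) = -98587*I*√87322/43661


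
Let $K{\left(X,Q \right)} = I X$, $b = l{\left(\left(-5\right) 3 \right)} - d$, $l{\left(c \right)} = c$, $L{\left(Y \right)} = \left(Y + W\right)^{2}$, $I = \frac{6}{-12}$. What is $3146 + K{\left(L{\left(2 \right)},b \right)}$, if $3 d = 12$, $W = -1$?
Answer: $\frac{6291}{2} \approx 3145.5$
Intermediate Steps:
$d = 4$ ($d = \frac{1}{3} \cdot 12 = 4$)
$I = - \frac{1}{2}$ ($I = 6 \left(- \frac{1}{12}\right) = - \frac{1}{2} \approx -0.5$)
$L{\left(Y \right)} = \left(-1 + Y\right)^{2}$ ($L{\left(Y \right)} = \left(Y - 1\right)^{2} = \left(-1 + Y\right)^{2}$)
$b = -19$ ($b = \left(-5\right) 3 - 4 = -15 - 4 = -19$)
$K{\left(X,Q \right)} = - \frac{X}{2}$
$3146 + K{\left(L{\left(2 \right)},b \right)} = 3146 - \frac{\left(-1 + 2\right)^{2}}{2} = 3146 - \frac{1^{2}}{2} = 3146 - \frac{1}{2} = \frac{6291}{2}$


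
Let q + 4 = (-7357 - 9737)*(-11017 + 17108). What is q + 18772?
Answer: -104100786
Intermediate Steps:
q = -104119558 (q = -4 + (-7357 - 9737)*(-11017 + 17108) = -4 - 17094*6091 = -4 - 104119554 = -104119558)
q + 18772 = -104119558 + 18772 = -104100786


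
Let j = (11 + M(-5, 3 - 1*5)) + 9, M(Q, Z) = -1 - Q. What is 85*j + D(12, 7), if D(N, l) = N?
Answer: 2052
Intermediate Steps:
j = 24 (j = (11 + (-1 - 1*(-5))) + 9 = (11 + (-1 + 5)) + 9 = (11 + 4) + 9 = 15 + 9 = 24)
85*j + D(12, 7) = 85*24 + 12 = 2040 + 12 = 2052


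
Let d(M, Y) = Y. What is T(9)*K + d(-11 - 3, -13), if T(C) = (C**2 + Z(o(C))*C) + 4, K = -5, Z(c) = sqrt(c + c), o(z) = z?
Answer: -438 - 135*sqrt(2) ≈ -628.92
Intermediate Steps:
Z(c) = sqrt(2)*sqrt(c) (Z(c) = sqrt(2*c) = sqrt(2)*sqrt(c))
T(C) = 4 + C**2 + sqrt(2)*C**(3/2) (T(C) = (C**2 + (sqrt(2)*sqrt(C))*C) + 4 = (C**2 + sqrt(2)*C**(3/2)) + 4 = 4 + C**2 + sqrt(2)*C**(3/2))
T(9)*K + d(-11 - 3, -13) = (4 + 9**2 + sqrt(2)*9**(3/2))*(-5) - 13 = (4 + 81 + sqrt(2)*27)*(-5) - 13 = (4 + 81 + 27*sqrt(2))*(-5) - 13 = (85 + 27*sqrt(2))*(-5) - 13 = (-425 - 135*sqrt(2)) - 13 = -438 - 135*sqrt(2)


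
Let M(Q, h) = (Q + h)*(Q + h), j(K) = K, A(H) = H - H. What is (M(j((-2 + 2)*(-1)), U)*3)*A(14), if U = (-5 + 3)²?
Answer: 0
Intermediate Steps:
A(H) = 0
U = 4 (U = (-2)² = 4)
M(Q, h) = (Q + h)²
(M(j((-2 + 2)*(-1)), U)*3)*A(14) = (((-2 + 2)*(-1) + 4)²*3)*0 = ((0*(-1) + 4)²*3)*0 = ((0 + 4)²*3)*0 = (4²*3)*0 = (16*3)*0 = 48*0 = 0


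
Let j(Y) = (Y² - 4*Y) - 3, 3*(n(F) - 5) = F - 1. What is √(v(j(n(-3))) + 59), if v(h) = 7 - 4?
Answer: √62 ≈ 7.8740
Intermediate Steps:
n(F) = 14/3 + F/3 (n(F) = 5 + (F - 1)/3 = 5 + (-1 + F)/3 = 5 + (-⅓ + F/3) = 14/3 + F/3)
j(Y) = -3 + Y² - 4*Y
v(h) = 3
√(v(j(n(-3))) + 59) = √(3 + 59) = √62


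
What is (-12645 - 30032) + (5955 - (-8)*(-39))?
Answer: -37034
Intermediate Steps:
(-12645 - 30032) + (5955 - (-8)*(-39)) = -42677 + (5955 - 1*312) = -42677 + (5955 - 312) = -42677 + 5643 = -37034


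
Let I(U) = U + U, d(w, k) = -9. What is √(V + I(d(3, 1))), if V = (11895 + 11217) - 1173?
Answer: √21921 ≈ 148.06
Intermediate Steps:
I(U) = 2*U
V = 21939 (V = 23112 - 1173 = 21939)
√(V + I(d(3, 1))) = √(21939 + 2*(-9)) = √(21939 - 18) = √21921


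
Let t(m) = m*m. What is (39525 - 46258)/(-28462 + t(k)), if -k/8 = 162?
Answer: -6733/1651154 ≈ -0.0040778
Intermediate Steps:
k = -1296 (k = -8*162 = -1296)
t(m) = m**2
(39525 - 46258)/(-28462 + t(k)) = (39525 - 46258)/(-28462 + (-1296)**2) = -6733/(-28462 + 1679616) = -6733/1651154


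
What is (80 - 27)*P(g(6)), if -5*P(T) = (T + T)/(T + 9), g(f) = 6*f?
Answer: -424/25 ≈ -16.960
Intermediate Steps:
P(T) = -2*T/(5*(9 + T)) (P(T) = -(T + T)/(5*(T + 9)) = -2*T/(5*(9 + T)))
(80 - 27)*P(g(6)) = (80 - 27)*(-2*6*6/(45 + 5*(6*6))) = 53*(-2*36/(45 + 5*36)) = 53*(-2*36/(45 + 180)) = 53*(-2*36/225) = 53*(-2*36*1/225) = 53*(-8/25) = -424/25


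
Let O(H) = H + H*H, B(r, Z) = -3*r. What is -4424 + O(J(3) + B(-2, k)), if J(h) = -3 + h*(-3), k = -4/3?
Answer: -4394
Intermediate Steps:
k = -4/3 (k = -4*1/3 = -4/3 ≈ -1.3333)
J(h) = -3 - 3*h
O(H) = H + H**2
-4424 + O(J(3) + B(-2, k)) = -4424 + ((-3 - 3*3) - 3*(-2))*(1 + ((-3 - 3*3) - 3*(-2))) = -4424 + ((-3 - 9) + 6)*(1 + ((-3 - 9) + 6)) = -4424 + (-12 + 6)*(1 + (-12 + 6)) = -4424 - 6*(1 - 6) = -4424 - 6*(-5) = -4424 + 30 = -4394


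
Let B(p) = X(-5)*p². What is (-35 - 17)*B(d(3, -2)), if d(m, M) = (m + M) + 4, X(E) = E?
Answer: 6500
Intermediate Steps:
d(m, M) = 4 + M + m (d(m, M) = (M + m) + 4 = 4 + M + m)
B(p) = -5*p²
(-35 - 17)*B(d(3, -2)) = (-35 - 17)*(-5*(4 - 2 + 3)²) = -(-260)*5² = -(-260)*25 = -52*(-125) = 6500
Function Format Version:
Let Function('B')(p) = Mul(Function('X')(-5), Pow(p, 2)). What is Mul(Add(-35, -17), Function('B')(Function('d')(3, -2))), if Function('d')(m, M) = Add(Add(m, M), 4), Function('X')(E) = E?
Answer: 6500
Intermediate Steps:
Function('d')(m, M) = Add(4, M, m) (Function('d')(m, M) = Add(Add(M, m), 4) = Add(4, M, m))
Function('B')(p) = Mul(-5, Pow(p, 2))
Mul(Add(-35, -17), Function('B')(Function('d')(3, -2))) = Mul(Add(-35, -17), Mul(-5, Pow(Add(4, -2, 3), 2))) = Mul(-52, Mul(-5, Pow(5, 2))) = Mul(-52, Mul(-5, 25)) = Mul(-52, -125) = 6500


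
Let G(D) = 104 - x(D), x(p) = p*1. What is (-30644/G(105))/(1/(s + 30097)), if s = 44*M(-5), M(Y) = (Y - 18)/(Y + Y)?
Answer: 4626968204/5 ≈ 9.2539e+8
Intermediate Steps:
x(p) = p
G(D) = 104 - D
M(Y) = (-18 + Y)/(2*Y) (M(Y) = (-18 + Y)/((2*Y)) = (-18 + Y)*(1/(2*Y)) = (-18 + Y)/(2*Y))
s = 506/5 (s = 44*((1/2)*(-18 - 5)/(-5)) = 44*((1/2)*(-1/5)*(-23)) = 44*(23/10) = 506/5 ≈ 101.20)
(-30644/G(105))/(1/(s + 30097)) = (-30644/(104 - 1*105))/(1/(506/5 + 30097)) = (-30644/(104 - 105))/(1/(150991/5)) = (-30644/(-1))/(5/150991) = -30644*(-1)*(150991/5) = 30644*(150991/5) = 4626968204/5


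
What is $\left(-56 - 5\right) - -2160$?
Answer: $2099$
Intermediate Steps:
$\left(-56 - 5\right) - -2160 = -61 + 2160 = 2099$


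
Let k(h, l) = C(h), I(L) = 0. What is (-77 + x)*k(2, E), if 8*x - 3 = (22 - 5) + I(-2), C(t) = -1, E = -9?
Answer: 149/2 ≈ 74.500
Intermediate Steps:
k(h, l) = -1
x = 5/2 (x = 3/8 + ((22 - 5) + 0)/8 = 3/8 + (17 + 0)/8 = 3/8 + (⅛)*17 = 3/8 + 17/8 = 5/2 ≈ 2.5000)
(-77 + x)*k(2, E) = (-77 + 5/2)*(-1) = -149/2*(-1) = 149/2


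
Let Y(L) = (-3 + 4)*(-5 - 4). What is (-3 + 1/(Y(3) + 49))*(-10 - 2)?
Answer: 357/10 ≈ 35.700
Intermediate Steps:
Y(L) = -9 (Y(L) = 1*(-9) = -9)
(-3 + 1/(Y(3) + 49))*(-10 - 2) = (-3 + 1/(-9 + 49))*(-10 - 2) = (-3 + 1/40)*(-12) = -119/40*(-12) = 357/10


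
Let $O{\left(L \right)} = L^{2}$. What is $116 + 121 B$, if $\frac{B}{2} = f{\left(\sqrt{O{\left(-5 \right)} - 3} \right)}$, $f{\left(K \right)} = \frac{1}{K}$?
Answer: $116 + 11 \sqrt{22} \approx 167.59$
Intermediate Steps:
$B = \frac{\sqrt{22}}{11}$ ($B = \frac{2}{\sqrt{\left(-5\right)^{2} - 3}} = \frac{2}{\sqrt{25 - 3}} = \frac{2}{\sqrt{22}} = 2 \frac{\sqrt{22}}{22} = \frac{\sqrt{22}}{11} \approx 0.4264$)
$116 + 121 B = 116 + 121 \frac{\sqrt{22}}{11} = 116 + 11 \sqrt{22}$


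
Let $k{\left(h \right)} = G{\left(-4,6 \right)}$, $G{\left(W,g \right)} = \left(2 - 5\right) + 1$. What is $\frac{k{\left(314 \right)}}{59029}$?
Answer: $- \frac{2}{59029} \approx -3.3882 \cdot 10^{-5}$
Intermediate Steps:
$G{\left(W,g \right)} = -2$ ($G{\left(W,g \right)} = -3 + 1 = -2$)
$k{\left(h \right)} = -2$
$\frac{k{\left(314 \right)}}{59029} = - \frac{2}{59029}$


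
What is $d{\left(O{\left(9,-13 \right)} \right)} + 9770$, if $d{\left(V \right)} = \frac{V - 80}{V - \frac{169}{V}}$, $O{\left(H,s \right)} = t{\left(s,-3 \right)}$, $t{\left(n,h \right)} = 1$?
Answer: $\frac{1641439}{168} \approx 9770.5$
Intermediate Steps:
$O{\left(H,s \right)} = 1$
$d{\left(V \right)} = \frac{-80 + V}{V - \frac{169}{V}}$
$d{\left(O{\left(9,-13 \right)} \right)} + 9770 = 1 \frac{1}{-169 + 1^{2}} \left(-80 + 1\right) + 9770 = 1 \frac{1}{-169 + 1} \left(-79\right) + 9770 = 1 \frac{1}{-168} \left(-79\right) + 9770 = 1 \left(- \frac{1}{168}\right) \left(-79\right) + 9770 = \frac{79}{168} + 9770 = \frac{1641439}{168}$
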